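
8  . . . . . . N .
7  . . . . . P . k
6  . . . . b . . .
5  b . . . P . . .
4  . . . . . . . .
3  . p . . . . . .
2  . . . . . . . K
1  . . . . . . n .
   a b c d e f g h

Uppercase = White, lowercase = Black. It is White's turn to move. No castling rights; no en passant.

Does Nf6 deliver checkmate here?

no

After Nf6: black king on h7; in check: yes, from the white knight on f6.
Black has 4 legal replies: Kh8, Kg7, Kh6, Kg6.
In check but a legal move exists → not checkmate.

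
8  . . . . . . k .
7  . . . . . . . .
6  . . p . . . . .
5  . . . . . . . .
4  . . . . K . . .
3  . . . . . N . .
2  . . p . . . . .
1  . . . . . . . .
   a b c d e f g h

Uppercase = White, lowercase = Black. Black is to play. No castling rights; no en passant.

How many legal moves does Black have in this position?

Black to move; king on g8.
In check: no.
Legal moves: Kh8, Kf8, Kh7, Kg7, Kf7, c5, c1=Q, c1=R, c1=B, c1=N.
Count: 10.

10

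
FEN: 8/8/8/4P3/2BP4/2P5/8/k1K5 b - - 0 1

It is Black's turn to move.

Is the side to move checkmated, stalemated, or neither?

Black to move; black king on a1.
In check: no.
King squares — b1: attacked by Kc1; a2: attacked by Bc4; b2: attacked by Kc1.
Legal moves for Black: none.
Not in check and no legal moves → stalemate.

stalemate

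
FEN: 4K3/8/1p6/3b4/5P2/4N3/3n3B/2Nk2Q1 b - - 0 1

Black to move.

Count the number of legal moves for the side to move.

Black to move; king on d1.
In check: yes, from the white queen on g1 and the white knight on e3.
Legal moves: none.
Count: 0.

0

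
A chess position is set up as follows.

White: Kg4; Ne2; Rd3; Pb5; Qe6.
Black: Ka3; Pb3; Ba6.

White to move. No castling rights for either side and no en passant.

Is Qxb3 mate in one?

yes

After Qxb3: black king on a3; in check: yes, from the white queen on b3.
King squares — a2: attacked by Qb3; b2: attacked by Qb3; b3: attacked by Rd3; a4: attacked by Qb3; b4: attacked by Qb3.
Black has no legal moves → checkmate.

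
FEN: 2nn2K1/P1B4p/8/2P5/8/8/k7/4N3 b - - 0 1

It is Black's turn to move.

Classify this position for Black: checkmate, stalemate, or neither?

Black to move; black king on a2.
In check: no.
Legal moves for Black: Nf7, Nb7, Ne6, Nc6, Ne7+, Nxa7, Nd6, Nb6, Kb3, Ka3, Kb2, Kb1, Ka1, h6, h5.
Black has 15 legal moves and is not in check → neither.

neither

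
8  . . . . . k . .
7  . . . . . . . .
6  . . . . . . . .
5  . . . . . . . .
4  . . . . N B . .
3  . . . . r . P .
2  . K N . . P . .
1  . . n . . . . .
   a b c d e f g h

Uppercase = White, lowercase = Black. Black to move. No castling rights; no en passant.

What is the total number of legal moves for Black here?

18

Black to move; king on f8.
In check: no.
Legal moves: Kg8, Ke8, Kg7, Kf7, Ke7, Rxe4, Rxg3, Rf3, Rd3, Rc3, Rb3+, Ra3, Re2, Re1, Nd3+, Nb3, Ne2, Na2.
Count: 18.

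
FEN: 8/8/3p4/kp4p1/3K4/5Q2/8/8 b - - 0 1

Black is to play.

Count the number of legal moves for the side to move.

7

Black to move; king on a5.
In check: no.
Legal moves: Kb6, Ka6, Kb4, Ka4, d5, g4, b4.
Count: 7.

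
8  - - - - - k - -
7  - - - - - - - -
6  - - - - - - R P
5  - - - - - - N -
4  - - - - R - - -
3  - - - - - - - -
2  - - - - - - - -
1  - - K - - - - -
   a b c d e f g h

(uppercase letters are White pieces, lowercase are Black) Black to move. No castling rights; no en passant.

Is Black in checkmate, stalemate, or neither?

Black to move; black king on f8.
In check: no.
King squares — e7: attacked by Re4; f7: attacked by Ng5; g7: attacked by Rg6; e8: attacked by Re4; g8: attacked by Rg6.
Legal moves for Black: none.
Not in check and no legal moves → stalemate.

stalemate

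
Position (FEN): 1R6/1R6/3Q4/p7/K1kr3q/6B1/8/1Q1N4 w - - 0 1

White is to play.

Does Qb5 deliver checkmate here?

After Qb5: black king on c4; in check: yes, from the white queen on b5.
King squares — b3: attacked by Ka4; c3: attacked by Nd1; d3: attacked by Qb5; b4: attacked by Ka4; d4: own rook; b5: attacked by Ka4; c5: attacked by Qb5; d5: attacked by Qb5.
Black has no legal moves → checkmate.

yes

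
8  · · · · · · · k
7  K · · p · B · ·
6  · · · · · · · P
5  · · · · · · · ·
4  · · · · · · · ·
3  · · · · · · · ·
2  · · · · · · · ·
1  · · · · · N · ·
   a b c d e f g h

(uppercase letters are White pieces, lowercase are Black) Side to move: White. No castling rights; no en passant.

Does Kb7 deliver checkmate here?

After Kb7: black king on h8; in check: no.
Black is not in check, so this cannot be checkmate.

no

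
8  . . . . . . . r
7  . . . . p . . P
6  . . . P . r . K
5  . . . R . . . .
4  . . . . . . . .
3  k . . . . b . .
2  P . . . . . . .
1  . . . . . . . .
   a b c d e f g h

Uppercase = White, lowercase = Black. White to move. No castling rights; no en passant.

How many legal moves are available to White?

White to move; king on h6.
In check: yes, from the black rook on f6.
Legal moves: Kg7, Kg5.
Count: 2.

2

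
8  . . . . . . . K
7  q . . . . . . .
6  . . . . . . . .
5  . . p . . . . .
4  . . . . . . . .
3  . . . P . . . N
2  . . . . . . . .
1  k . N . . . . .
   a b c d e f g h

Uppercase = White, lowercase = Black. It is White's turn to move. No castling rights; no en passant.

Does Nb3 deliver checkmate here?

no

After Nb3: black king on a1; in check: yes, from the white knight on b3.
Black has 3 legal replies: Kb2, Ka2, Kb1.
In check but a legal move exists → not checkmate.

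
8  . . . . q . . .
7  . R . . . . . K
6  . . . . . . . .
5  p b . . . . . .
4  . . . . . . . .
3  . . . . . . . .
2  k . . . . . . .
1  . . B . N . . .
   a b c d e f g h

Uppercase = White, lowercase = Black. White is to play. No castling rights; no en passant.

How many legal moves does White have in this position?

White to move; king on h7.
In check: no.
Legal moves: Kg7, Kh6, Rb8, Rg7, Rf7, Re7, Rd7, Rc7, Ra7, Rb6, Rxb5, Nf3, Nd3, Ng2, Nc2, Bh6, Bg5, Bf4, Be3, Ba3, Bd2, Bb2.
Count: 22.

22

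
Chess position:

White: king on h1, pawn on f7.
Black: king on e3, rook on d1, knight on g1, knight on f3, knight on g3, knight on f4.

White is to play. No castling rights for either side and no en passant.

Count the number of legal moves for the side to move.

0

White to move; king on h1.
In check: yes, from the black knight on g3.
Legal moves: none.
Count: 0.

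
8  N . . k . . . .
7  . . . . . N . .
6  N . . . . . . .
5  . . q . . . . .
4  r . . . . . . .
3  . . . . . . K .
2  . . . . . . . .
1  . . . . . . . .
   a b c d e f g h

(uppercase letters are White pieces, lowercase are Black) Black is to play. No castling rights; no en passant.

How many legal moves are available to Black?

4

Black to move; king on d8.
In check: yes, from the white knight on f7.
Legal moves: Ke8, Kc8, Ke7, Kd7.
Count: 4.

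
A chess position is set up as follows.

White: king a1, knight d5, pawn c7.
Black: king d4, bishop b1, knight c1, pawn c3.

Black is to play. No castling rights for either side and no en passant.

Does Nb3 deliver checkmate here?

After Nb3: white king on a1; in check: yes, from the black knight on b3.
White has 1 legal reply: Kxb1.
In check but a legal move exists → not checkmate.

no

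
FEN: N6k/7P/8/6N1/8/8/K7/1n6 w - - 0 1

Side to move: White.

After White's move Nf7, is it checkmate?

no

After Nf7: black king on h8; in check: yes, from the white knight on f7.
Black has 2 legal replies: Kxh7, Kg7.
In check but a legal move exists → not checkmate.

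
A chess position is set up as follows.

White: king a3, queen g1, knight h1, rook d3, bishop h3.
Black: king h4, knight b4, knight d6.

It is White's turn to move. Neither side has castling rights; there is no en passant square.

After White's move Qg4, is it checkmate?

After Qg4: black king on h4; in check: yes, from the white queen on g4.
King squares — g3: attacked by Nh1; h3: attacked by Rd3; g4: attacked by Bh3; g5: attacked by Qg4; h5: attacked by Qg4.
Black has no legal moves → checkmate.

yes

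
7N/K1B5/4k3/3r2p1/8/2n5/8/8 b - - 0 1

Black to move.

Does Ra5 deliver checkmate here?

After Ra5: white king on a7; in check: yes, from the black rook on a5.
White has 4 legal replies: Kb8, Kb7, Kb6, Bxa5.
In check but a legal move exists → not checkmate.

no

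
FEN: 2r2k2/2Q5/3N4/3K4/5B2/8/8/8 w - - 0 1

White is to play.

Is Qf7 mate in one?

After Qf7: black king on f8; in check: yes, from the white queen on f7.
King squares — e7: attacked by Qf7; f7: attacked by Nd6; g7: attacked by Qf7; e8: attacked by Nd6; g8: attacked by Qf7.
Black has no legal moves → checkmate.

yes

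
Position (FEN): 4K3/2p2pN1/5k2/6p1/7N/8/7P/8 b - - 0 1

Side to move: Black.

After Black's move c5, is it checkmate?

After c5: white king on e8; in check: no.
White is not in check, so this cannot be checkmate.

no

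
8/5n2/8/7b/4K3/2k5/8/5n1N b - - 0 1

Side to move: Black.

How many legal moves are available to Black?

Black to move; king on c3.
In check: no.
Legal moves: Nh8, Nd8, Nh6, Nd6+, Ng5+, Ne5, Bg6+, Bg4, Bf3+, Be2, Bd1, Kc4, Kb4, Kb3, Kd2, Kc2, Kb2, Ng3+, Ne3, Nh2, Nd2+.
Count: 21.

21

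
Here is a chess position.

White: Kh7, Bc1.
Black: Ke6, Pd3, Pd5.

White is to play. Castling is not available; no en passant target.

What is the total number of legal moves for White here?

White to move; king on h7.
In check: no.
Legal moves: Kh8, Kg8, Kg7, Kh6, Kg6, Bh6, Bg5, Bf4, Be3, Ba3, Bd2, Bb2.
Count: 12.

12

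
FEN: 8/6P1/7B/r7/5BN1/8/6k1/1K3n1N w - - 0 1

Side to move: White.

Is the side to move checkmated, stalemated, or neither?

neither

White to move; white king on b1.
In check: no.
Legal moves for White include: Bhg5, Nf6, Ne5, Ne3+, Nh2, Ngf2, Bb8, Bc7, Bd6, Bfg5, Be5, Bg3, Be3, Bh2, Bd2, Bc1, Ng3, Nhf2, ... (list truncated; more exist).
White has legal moves and is not in check → neither.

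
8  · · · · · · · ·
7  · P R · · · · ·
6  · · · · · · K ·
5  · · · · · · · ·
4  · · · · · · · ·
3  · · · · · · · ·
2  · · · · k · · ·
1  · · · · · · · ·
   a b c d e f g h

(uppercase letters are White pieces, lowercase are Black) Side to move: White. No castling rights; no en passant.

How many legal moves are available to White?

24

White to move; king on g6.
In check: no.
Legal moves: Rc8, Rh7, Rg7, Rf7, Re7+, Rd7, Rc6, Rc5, Rc4, Rc3, Rc2+, Rc1, Kh7, Kg7, Kf7, Kh6, Kf6, Kh5, Kg5, Kf5, b8=Q, b8=R, b8=B, b8=N.
Count: 24.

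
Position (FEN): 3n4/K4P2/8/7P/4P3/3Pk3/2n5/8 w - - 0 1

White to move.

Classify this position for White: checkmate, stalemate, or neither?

neither

White to move; white king on a7.
In check: no.
Legal moves for White: Kb8, Ka8, Kb6, Ka6, f8=Q, f8=R, f8=B, f8=N, h6, e5, d4.
White has 11 legal moves and is not in check → neither.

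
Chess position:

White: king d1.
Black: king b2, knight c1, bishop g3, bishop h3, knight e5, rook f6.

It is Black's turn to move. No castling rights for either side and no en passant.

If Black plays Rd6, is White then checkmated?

yes

After Rd6: white king on d1; in check: yes, from the black rook on d6.
King squares — c1: attacked by Kb2; e1: attacked by Bg3; c2: attacked by Kb2; d2: attacked by Rd6; e2: attacked by Nc1.
White has no legal moves → checkmate.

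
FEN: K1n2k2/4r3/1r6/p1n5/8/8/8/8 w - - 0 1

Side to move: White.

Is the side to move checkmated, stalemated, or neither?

White to move; white king on a8.
In check: no.
King squares — a7: attacked by Re7; b7: attacked by Nc5; b8: attacked by Rb6.
Legal moves for White: none.
Not in check and no legal moves → stalemate.

stalemate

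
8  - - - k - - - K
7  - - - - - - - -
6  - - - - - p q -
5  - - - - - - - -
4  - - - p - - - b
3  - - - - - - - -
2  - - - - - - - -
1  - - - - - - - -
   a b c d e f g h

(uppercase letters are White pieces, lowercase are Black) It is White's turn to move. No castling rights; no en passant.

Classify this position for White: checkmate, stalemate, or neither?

stalemate

White to move; white king on h8.
In check: no.
King squares — g7: attacked by Qg6; h7: attacked by Qg6; g8: attacked by Qg6.
Legal moves for White: none.
Not in check and no legal moves → stalemate.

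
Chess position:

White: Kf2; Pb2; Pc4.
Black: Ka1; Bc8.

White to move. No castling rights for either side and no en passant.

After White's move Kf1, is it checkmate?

no

After Kf1: black king on a1; in check: no.
Black is not in check, so this cannot be checkmate.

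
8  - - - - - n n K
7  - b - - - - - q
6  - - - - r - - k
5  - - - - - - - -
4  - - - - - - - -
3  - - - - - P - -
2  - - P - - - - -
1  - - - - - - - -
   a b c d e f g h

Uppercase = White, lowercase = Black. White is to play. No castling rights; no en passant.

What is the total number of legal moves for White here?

White to move; king on h8.
In check: yes, from the black queen on h7.
Legal moves: none.
Count: 0.

0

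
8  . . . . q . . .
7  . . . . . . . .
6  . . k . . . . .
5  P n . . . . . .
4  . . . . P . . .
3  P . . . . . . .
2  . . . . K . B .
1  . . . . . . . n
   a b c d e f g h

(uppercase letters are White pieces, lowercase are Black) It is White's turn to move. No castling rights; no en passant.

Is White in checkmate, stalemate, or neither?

neither

White to move; white king on e2.
In check: no.
Legal moves for White: Bh3, Bf3, Bxh1, Bf1, Kf3, Ke3, Kd3, Kd2, Kf1, Ke1, Kd1, a6, e5+, a4.
White has 14 legal moves and is not in check → neither.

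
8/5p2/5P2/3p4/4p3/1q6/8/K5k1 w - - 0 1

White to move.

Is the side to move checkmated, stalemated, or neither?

White to move; white king on a1.
In check: no.
King squares — b1: attacked by Qb3; a2: attacked by Qb3; b2: attacked by Qb3.
Legal moves for White: none.
Not in check and no legal moves → stalemate.

stalemate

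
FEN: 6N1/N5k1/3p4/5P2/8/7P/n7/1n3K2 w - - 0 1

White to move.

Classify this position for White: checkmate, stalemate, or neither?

White to move; white king on f1.
In check: no.
Legal moves for White: Ne7, Nh6, Nf6, Nc8, Nc6, Nb5, Kg2, Kf2, Ke2, Kg1, Ke1, f6+, h4.
White has 13 legal moves and is not in check → neither.

neither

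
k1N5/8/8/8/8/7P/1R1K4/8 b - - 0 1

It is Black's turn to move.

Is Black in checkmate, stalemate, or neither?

stalemate

Black to move; black king on a8.
In check: no.
King squares — a7: attacked by Nc8; b7: attacked by Rb2; b8: attacked by Rb2.
Legal moves for Black: none.
Not in check and no legal moves → stalemate.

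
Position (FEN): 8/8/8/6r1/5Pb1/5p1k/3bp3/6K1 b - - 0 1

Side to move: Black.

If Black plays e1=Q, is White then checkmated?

After e1=Q: white king on g1; in check: yes, from the black queen on e1.
King squares — f1: attacked by Qe1; h1: attacked by Qe1; f2: attacked by Qe1; g2: attacked by Pf3; h2: attacked by Kh3.
White has no legal moves → checkmate.

yes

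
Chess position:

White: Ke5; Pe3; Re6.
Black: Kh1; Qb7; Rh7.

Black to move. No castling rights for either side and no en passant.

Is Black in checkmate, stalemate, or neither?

neither

Black to move; black king on h1.
In check: no.
Legal moves for Black include: Rh8, Rg7, Rf7, Re7, Rd7, Rc7, Rh6, Rh5+, Rh4, Rh3, Rh2, Qc8, Qb8+, Qa8, Qg7+, Qf7, Qe7, Qd7, ... (list truncated; more exist).
Black has legal moves and is not in check → neither.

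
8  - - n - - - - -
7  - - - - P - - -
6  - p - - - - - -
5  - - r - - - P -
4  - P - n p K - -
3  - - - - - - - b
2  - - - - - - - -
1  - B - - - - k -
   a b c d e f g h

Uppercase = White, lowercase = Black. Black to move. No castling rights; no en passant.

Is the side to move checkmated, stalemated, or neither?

Black to move; black king on g1.
In check: no.
Legal moves for Black include: Nxe7, Na7, Nd6, Rc7, Rc6, Rxg5, Rf5+, Re5, Rd5, Rb5, Ra5, Rc4, Rc3, Rc2, Rc1, Ne6+, Nc6, Nf5, ... (list truncated; more exist).
Black has legal moves and is not in check → neither.

neither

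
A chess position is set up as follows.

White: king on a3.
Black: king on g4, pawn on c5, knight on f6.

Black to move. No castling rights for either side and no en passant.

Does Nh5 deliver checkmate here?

After Nh5: white king on a3; in check: no.
White is not in check, so this cannot be checkmate.

no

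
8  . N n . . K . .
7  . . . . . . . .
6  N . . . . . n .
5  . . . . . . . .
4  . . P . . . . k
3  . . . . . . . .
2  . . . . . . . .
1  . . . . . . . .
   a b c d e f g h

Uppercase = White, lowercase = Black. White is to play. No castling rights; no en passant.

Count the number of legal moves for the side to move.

4

White to move; king on f8.
In check: yes, from the black knight on g6.
Legal moves: Kg8, Ke8, Kg7, Kf7.
Count: 4.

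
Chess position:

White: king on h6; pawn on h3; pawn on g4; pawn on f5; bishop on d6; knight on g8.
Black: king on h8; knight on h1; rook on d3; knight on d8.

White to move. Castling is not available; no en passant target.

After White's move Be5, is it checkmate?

no

After Be5: black king on h8; in check: yes, from the white bishop on e5.
Black has 1 legal reply: Kxg8.
In check but a legal move exists → not checkmate.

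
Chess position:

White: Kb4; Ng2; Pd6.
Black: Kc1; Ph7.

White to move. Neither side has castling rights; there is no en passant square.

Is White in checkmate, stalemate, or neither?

neither

White to move; white king on b4.
In check: no.
Legal moves for White: Kc5, Kb5, Ka5, Kc4, Ka4, Kc3, Kb3, Ka3, Nh4, Nf4, Ne3, Ne1, d7.
White has 13 legal moves and is not in check → neither.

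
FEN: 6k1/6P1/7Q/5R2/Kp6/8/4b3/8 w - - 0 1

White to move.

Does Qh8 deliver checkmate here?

yes

After Qh8: black king on g8; in check: yes, from the white queen on h8.
King squares — f7: attacked by Rf5; g7: attacked by Qh8; h7: attacked by Qh8; f8: attacked by Rf5; h8: attacked by Pg7.
Black has no legal moves → checkmate.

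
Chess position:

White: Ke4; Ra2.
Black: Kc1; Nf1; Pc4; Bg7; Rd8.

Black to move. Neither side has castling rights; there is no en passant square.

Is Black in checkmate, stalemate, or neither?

Black to move; black king on c1.
In check: no.
Legal moves for Black include: Rh8, Rg8, Rf8, Re8+, Rc8, Rb8, Ra8, Rd7, Rd6, Rd5, Rd4+, Rd3, Rd2, Rd1, Bh8, Bf8, Bh6, Bf6, ... (list truncated; more exist).
Black has legal moves and is not in check → neither.

neither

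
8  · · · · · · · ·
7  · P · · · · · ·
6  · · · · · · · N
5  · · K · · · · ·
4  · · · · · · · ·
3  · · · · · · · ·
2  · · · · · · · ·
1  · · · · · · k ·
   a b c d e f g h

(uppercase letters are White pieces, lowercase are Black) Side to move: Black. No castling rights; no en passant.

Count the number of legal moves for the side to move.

5

Black to move; king on g1.
In check: no.
Legal moves: Kh2, Kg2, Kf2, Kh1, Kf1.
Count: 5.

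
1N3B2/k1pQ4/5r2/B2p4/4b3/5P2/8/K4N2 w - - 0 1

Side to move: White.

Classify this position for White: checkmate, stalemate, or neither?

neither

White to move; white king on a1.
In check: no.
Legal moves for White include: Bg7, Be7, Bh6, Bd6, Bc5+, Bfb4, Ba3, Nc6+, Na6, Qe8, Qd8, Qc8, Qh7, Qg7, Qf7, Qe7, Qxc7+, Qe6, ... (list truncated; more exist).
White has legal moves and is not in check → neither.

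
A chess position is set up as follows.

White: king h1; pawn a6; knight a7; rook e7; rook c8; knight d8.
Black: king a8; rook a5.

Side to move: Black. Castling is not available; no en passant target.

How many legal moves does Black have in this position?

0

Black to move; king on a8.
In check: yes, from the white rook on c8.
Legal moves: none.
Count: 0.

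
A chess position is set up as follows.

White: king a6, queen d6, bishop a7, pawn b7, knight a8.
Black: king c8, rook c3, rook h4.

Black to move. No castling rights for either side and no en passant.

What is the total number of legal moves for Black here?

0

Black to move; king on c8.
In check: yes, from the white pawn on b7.
Legal moves: none.
Count: 0.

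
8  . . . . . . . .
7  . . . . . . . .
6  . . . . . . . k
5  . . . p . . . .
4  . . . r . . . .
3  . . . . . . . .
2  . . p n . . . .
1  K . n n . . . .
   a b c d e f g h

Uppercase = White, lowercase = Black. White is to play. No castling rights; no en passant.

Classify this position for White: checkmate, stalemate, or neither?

White to move; white king on a1.
In check: no.
King squares — b1: attacked by Pc2; a2: attacked by Nc1; b2: attacked by Nd1.
Legal moves for White: none.
Not in check and no legal moves → stalemate.

stalemate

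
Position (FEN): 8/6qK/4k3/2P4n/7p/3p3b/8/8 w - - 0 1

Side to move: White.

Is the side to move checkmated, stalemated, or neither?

White to move; white king on h7.
In check: yes, from the black queen on g7.
King squares — g6: attacked by Qg7; h6: attacked by Qg7; g7: attacked by Nh5; g8: attacked by Qg7; h8: attacked by Qg7.
Legal moves for White: none.
In check with no legal moves → checkmate.

checkmate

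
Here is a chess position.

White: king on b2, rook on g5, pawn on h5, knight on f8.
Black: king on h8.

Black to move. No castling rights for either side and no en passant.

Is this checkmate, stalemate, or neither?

stalemate

Black to move; black king on h8.
In check: no.
King squares — g7: attacked by Rg5; h7: attacked by Nf8; g8: attacked by Rg5.
Legal moves for Black: none.
Not in check and no legal moves → stalemate.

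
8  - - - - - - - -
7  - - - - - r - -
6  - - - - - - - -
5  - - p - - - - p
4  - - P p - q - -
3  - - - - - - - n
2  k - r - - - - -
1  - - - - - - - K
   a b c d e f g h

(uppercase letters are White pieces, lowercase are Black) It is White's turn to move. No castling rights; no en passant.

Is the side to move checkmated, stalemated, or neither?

stalemate

White to move; white king on h1.
In check: no.
King squares — g1: attacked by Nh3; g2: attacked by Rc2; h2: attacked by Rc2.
Legal moves for White: none.
Not in check and no legal moves → stalemate.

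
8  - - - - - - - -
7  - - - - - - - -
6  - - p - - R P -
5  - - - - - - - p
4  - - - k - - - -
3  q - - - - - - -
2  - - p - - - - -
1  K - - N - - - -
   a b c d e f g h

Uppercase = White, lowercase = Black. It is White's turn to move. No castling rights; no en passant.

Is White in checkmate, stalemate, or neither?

White to move; white king on a1.
In check: yes, from the black queen on a3.
King squares — b1: attacked by Pc2; a2: attacked by Qa3; b2: attacked by Qa3.
Legal moves for White: none.
In check with no legal moves → checkmate.

checkmate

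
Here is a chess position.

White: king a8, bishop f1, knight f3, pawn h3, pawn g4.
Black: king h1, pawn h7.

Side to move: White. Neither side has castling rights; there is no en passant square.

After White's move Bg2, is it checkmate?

After Bg2: black king on h1; in check: yes, from the white bishop on g2.
Black has 1 legal reply: Kxg2.
In check but a legal move exists → not checkmate.

no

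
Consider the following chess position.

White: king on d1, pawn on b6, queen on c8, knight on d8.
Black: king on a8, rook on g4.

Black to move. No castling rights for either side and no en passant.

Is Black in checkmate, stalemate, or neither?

checkmate

Black to move; black king on a8.
In check: yes, from the white queen on c8.
King squares — a7: attacked by Pb6; b7: attacked by Qc8; b8: attacked by Qc8.
Legal moves for Black: none.
In check with no legal moves → checkmate.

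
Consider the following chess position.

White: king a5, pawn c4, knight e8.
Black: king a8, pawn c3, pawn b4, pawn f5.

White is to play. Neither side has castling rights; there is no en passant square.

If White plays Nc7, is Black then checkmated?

After Nc7: black king on a8; in check: yes, from the white knight on c7.
Black has 3 legal replies: Kb8, Kb7, Ka7.
In check but a legal move exists → not checkmate.

no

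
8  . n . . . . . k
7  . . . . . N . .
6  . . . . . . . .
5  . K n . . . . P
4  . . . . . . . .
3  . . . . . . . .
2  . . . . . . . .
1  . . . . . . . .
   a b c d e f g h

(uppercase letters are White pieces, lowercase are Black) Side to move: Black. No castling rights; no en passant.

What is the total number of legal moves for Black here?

Black to move; king on h8.
In check: yes, from the white knight on f7.
Legal moves: Kg8, Kh7, Kg7.
Count: 3.

3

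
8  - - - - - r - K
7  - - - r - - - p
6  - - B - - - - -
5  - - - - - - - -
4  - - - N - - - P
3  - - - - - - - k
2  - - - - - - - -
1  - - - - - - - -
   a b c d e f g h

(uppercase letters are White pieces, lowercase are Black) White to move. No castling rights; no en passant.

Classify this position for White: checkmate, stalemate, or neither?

checkmate

White to move; white king on h8.
In check: yes, from the black rook on f8.
King squares — g7: attacked by Rd7; h7: attacked by Rd7; g8: attacked by Rf8.
Legal moves for White: none.
In check with no legal moves → checkmate.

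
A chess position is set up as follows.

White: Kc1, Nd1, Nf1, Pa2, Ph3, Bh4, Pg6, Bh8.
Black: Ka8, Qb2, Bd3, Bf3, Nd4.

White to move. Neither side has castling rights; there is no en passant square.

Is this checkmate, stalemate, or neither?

neither

White to move; white king on c1.
In check: yes, from the black queen on b2.
Legal moves for White: Kxb2, Nxb2.
White is in check but has 2 legal moves → neither.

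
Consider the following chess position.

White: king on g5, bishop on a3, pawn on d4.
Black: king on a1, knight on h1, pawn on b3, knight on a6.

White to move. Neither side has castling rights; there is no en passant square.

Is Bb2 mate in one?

no

After Bb2: black king on a1; in check: yes, from the white bishop on b2.
Black has 3 legal replies: Kxb2, Ka2, Kb1.
In check but a legal move exists → not checkmate.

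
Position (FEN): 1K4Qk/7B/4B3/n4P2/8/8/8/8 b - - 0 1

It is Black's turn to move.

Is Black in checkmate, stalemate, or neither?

Black to move; black king on h8.
In check: yes, from the white queen on g8.
King squares — g7: attacked by Qg8; h7: attacked by Qg8; g8: attacked by Be6.
Legal moves for Black: none.
In check with no legal moves → checkmate.

checkmate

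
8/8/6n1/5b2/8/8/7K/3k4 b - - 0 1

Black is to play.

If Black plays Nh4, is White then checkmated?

no

After Nh4: white king on h2; in check: no.
White is not in check, so this cannot be checkmate.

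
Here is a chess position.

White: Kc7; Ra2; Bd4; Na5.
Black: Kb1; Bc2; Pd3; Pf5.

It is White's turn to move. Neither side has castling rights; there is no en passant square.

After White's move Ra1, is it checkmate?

After Ra1: black king on b1; in check: yes, from the white rook on a1.
King squares — a1: attacked by Bd4; c1: attacked by Ra1; a2: attacked by Ra1; b2: attacked by Bd4; c2: own bishop.
Black has no legal moves → checkmate.

yes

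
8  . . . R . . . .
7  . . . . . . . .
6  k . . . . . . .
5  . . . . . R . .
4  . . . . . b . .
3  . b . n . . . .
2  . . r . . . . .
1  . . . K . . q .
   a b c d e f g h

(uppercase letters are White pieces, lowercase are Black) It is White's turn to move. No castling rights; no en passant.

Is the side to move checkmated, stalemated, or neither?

White to move; white king on d1.
In check: yes, from the black queen on g1.
King squares — c1: attacked by Qg1; e1: attacked by Qg1; c2: attacked by Bb3; d2: attacked by Rc2; e2: attacked by Rc2.
Legal moves for White: none.
In check with no legal moves → checkmate.

checkmate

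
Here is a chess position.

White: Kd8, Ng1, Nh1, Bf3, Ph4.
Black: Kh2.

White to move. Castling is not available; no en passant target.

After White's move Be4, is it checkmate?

After Be4: black king on h2; in check: no.
Black is not in check, so this cannot be checkmate.

no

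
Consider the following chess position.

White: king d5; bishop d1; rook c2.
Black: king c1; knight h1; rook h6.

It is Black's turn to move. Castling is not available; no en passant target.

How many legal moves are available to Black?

Black to move; king on c1.
In check: yes, from the white rook on c2.
Legal moves: Kxd1, Kb1.
Count: 2.

2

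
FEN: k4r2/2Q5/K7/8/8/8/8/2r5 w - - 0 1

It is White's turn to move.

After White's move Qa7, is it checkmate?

After Qa7: black king on a8; in check: yes, from the white queen on a7.
King squares — a7: attacked by Ka6; b7: attacked by Ka6; b8: attacked by Qa7.
Black has no legal moves → checkmate.

yes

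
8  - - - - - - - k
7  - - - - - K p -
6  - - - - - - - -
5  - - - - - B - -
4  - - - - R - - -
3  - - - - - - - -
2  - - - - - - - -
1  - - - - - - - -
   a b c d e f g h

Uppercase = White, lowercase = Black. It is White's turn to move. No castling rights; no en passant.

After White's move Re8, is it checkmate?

yes

After Re8: black king on h8; in check: yes, from the white rook on e8.
King squares — g7: own pawn; h7: attacked by Bf5; g8: attacked by Kf7.
Black has no legal moves → checkmate.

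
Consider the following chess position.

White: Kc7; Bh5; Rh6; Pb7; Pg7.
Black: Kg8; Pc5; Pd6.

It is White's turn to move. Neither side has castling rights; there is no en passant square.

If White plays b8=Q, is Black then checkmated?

After b8=Q: black king on g8; in check: yes, from the white queen on b8.
Black has 1 legal reply: Kxg7.
In check but a legal move exists → not checkmate.

no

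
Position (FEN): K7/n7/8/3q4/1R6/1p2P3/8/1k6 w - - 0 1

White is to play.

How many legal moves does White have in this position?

3

White to move; king on a8.
In check: yes, from the black queen on d5.
Legal moves: Kb8, Kxa7, Rb7.
Count: 3.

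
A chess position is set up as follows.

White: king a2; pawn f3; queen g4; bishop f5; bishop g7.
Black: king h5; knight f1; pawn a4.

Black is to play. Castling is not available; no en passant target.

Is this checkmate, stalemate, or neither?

checkmate

Black to move; black king on h5.
In check: yes, from the white queen on g4.
King squares — g4: attacked by Pf3; h4: attacked by Qg4; g5: attacked by Qg4; g6: attacked by Qg4; h6: attacked by Bg7.
Legal moves for Black: none.
In check with no legal moves → checkmate.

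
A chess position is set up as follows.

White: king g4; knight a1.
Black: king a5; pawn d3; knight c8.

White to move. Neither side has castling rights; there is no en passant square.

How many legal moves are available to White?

10

White to move; king on g4.
In check: no.
Legal moves: Kh5, Kg5, Kf5, Kh4, Kf4, Kh3, Kg3, Kf3, Nb3+, Nc2.
Count: 10.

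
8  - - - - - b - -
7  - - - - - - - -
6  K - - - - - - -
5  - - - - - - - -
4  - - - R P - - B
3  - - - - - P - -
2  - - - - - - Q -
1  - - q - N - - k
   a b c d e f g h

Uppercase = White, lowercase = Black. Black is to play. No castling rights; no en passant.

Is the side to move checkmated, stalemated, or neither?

checkmate

Black to move; black king on h1.
In check: yes, from the white queen on g2.
King squares — g1: attacked by Qg2; g2: attacked by Ne1; h2: attacked by Qg2.
Legal moves for Black: none.
In check with no legal moves → checkmate.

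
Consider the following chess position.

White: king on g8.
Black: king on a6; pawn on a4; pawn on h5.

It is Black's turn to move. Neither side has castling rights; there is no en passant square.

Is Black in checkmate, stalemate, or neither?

neither

Black to move; black king on a6.
In check: no.
Legal moves for Black: Kb7, Ka7, Kb6, Kb5, Ka5, h4, a3.
Black has 7 legal moves and is not in check → neither.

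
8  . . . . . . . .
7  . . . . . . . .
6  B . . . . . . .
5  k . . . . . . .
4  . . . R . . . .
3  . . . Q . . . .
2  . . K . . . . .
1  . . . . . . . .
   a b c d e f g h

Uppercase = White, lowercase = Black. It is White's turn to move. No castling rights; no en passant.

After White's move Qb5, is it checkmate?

After Qb5: black king on a5; in check: yes, from the white queen on b5.
King squares — a4: attacked by Rd4; b4: attacked by Rd4; b5: attacked by Ba6; a6: attacked by Qb5; b6: attacked by Qb5.
Black has no legal moves → checkmate.

yes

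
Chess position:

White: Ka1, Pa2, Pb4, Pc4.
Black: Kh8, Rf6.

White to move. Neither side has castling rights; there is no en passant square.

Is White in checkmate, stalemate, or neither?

neither

White to move; white king on a1.
In check: no.
Legal moves for White: Kb2, Kb1, c5, b5, a3, a4.
White has 6 legal moves and is not in check → neither.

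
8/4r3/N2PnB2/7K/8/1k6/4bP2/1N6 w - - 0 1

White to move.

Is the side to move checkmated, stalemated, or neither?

White to move; white king on h5.
In check: yes, from the black bishop on e2.
Legal moves for White: Kh6, Kg6, Kh4, f3.
White is in check but has 4 legal moves → neither.

neither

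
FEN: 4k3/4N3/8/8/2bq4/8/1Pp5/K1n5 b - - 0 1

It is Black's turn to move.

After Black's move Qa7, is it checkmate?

After Qa7: white king on a1; in check: yes, from the black queen on a7.
King squares — b1: attacked by Pc2; a2: attacked by Nc1; b2: own pawn.
White has no legal moves → checkmate.

yes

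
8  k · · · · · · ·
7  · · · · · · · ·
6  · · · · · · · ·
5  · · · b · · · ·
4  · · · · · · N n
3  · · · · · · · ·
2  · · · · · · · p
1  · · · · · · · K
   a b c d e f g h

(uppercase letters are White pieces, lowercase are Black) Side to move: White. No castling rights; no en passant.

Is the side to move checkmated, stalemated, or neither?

neither

White to move; white king on h1.
In check: yes, from the black bishop on d5.
Legal moves for White: Kxh2.
White is in check but has 1 legal move → neither.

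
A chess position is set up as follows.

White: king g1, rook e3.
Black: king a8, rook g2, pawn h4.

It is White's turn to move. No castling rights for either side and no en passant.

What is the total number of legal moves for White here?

3

White to move; king on g1.
In check: yes, from the black rook on g2.
Legal moves: Kxg2, Kh1, Kf1.
Count: 3.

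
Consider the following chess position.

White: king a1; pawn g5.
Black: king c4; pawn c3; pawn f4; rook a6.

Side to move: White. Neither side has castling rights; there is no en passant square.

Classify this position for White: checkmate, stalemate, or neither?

White to move; white king on a1.
In check: yes, from the black rook on a6.
King squares — b1: available; a2: attacked by Ra6; b2: attacked by Pc3.
Legal moves for White: Kb1.
White is in check but has 1 legal move → neither.

neither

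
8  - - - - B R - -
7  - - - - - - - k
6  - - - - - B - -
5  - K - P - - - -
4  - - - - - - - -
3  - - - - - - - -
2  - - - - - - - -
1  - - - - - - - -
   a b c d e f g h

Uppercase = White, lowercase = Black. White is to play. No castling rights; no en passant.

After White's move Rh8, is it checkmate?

After Rh8: black king on h7; in check: yes, from the white rook on h8.
King squares — g6: attacked by Be8; h6: attacked by Rh8; g7: attacked by Bf6; g8: attacked by Rh8; h8: attacked by Bf6.
Black has no legal moves → checkmate.

yes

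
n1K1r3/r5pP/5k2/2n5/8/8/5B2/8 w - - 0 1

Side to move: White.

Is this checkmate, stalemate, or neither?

White to move; white king on c8.
In check: yes, from the black rook on e8.
King squares — b7: attacked by Nc5; c7: attacked by Ra7; d7: attacked by Nc5; b8: attacked by Re8; d8: attacked by Re8.
Legal moves for White: none.
In check with no legal moves → checkmate.

checkmate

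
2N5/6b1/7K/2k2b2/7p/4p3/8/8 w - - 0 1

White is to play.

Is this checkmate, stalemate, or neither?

neither

White to move; white king on h6.
In check: yes, from the black bishop on g7.
Legal moves for White: Kxg7, Kh5, Kg5.
White is in check but has 3 legal moves → neither.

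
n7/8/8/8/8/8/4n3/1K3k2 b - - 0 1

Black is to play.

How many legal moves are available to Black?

12

Black to move; king on f1.
In check: no.
Legal moves: Nc7, Nb6, Nf4, Nd4, Ng3, Nc3+, Ng1, Nc1, Kg2, Kf2, Kg1, Ke1.
Count: 12.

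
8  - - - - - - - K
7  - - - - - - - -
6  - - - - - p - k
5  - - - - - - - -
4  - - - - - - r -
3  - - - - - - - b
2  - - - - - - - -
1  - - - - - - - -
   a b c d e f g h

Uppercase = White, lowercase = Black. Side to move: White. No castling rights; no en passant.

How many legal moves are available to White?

0

White to move; king on h8.
In check: no.
Legal moves: none.
Count: 0.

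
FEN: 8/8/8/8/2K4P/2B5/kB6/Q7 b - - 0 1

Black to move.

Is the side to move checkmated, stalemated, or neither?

Black to move; black king on a2.
In check: yes, from the white queen on a1.
King squares — a1: attacked by Bb2; b1: attacked by Qa1; b2: attacked by Qa1; a3: attacked by Qa1; b3: attacked by Kc4.
Legal moves for Black: none.
In check with no legal moves → checkmate.

checkmate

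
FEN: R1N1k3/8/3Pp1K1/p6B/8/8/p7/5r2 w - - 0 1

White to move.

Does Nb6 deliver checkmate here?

yes

After Nb6: black king on e8; in check: yes, from the white rook on a8.
King squares — d7: attacked by Nb6; e7: attacked by Pd6; f7: attacked by Kg6; d8: attacked by Ra8; f8: attacked by Ra8.
Black has no legal moves → checkmate.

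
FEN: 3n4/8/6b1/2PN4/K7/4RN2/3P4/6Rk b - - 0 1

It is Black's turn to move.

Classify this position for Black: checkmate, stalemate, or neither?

checkmate

Black to move; black king on h1.
In check: yes, from the white rook on g1.
King squares — g1: attacked by Nf3; g2: attacked by Rg1; h2: attacked by Nf3.
Legal moves for Black: none.
In check with no legal moves → checkmate.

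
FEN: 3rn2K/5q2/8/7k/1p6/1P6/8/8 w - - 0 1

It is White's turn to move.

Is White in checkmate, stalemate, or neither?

stalemate

White to move; white king on h8.
In check: no.
King squares — g7: attacked by Qf7; h7: attacked by Qf7; g8: attacked by Qf7.
Legal moves for White: none.
Not in check and no legal moves → stalemate.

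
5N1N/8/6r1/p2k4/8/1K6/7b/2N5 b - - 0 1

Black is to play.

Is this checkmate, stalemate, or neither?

Black to move; black king on d5.
In check: no.
Legal moves for Black include: Rg8, Rg7, Rh6, Rf6, Re6, Rd6, Rc6, Rb6+, Ra6, Rg5, Rg4, Rg3+, Rg2, Rg1, Kd6, Kc6, Ke5, Kc5, ... (list truncated; more exist).
Black has legal moves and is not in check → neither.

neither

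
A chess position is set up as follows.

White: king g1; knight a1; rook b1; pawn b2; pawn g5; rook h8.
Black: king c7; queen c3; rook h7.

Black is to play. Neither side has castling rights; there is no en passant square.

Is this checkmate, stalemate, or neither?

Black to move; black king on c7.
In check: no.
Legal moves for Black include: Rxh8, Rg7, Rf7, Re7, Rd7, Rh6, Rh5, Rh4, Rh3, Rh2, Rh1+, Kd7, Kb7, Kd6, Kc6, Kb6, Qxh8, Qg7, ... (list truncated; more exist).
Black has legal moves and is not in check → neither.

neither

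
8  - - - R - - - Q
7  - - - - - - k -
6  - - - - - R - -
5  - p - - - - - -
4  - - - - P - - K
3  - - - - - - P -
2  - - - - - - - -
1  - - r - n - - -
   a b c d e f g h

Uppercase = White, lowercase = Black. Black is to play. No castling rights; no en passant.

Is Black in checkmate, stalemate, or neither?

checkmate

Black to move; black king on g7.
In check: yes, from the white queen on h8.
King squares — f6: attacked by Qh8; g6: attacked by Rf6; h6: attacked by Rf6; f7: attacked by Rf6; h7: attacked by Qh8; f8: attacked by Rf6; g8: attacked by Rd8; h8: attacked by Rd8.
Legal moves for Black: none.
In check with no legal moves → checkmate.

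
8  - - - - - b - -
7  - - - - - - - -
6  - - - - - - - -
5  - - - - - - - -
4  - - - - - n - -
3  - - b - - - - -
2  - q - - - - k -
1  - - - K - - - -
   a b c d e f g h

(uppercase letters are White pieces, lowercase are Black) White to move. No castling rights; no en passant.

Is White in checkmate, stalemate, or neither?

White to move; white king on d1.
In check: no.
King squares — c1: attacked by Qb2; e1: attacked by Bc3; c2: attacked by Qb2; d2: attacked by Qb2; e2: attacked by Qb2.
Legal moves for White: none.
Not in check and no legal moves → stalemate.

stalemate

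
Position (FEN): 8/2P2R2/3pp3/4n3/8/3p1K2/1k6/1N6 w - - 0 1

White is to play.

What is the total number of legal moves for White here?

6

White to move; king on f3.
In check: yes, from the black knight on e5.
Legal moves: Kf4, Ke4, Kg3, Ke3, Kg2, Kf2.
Count: 6.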